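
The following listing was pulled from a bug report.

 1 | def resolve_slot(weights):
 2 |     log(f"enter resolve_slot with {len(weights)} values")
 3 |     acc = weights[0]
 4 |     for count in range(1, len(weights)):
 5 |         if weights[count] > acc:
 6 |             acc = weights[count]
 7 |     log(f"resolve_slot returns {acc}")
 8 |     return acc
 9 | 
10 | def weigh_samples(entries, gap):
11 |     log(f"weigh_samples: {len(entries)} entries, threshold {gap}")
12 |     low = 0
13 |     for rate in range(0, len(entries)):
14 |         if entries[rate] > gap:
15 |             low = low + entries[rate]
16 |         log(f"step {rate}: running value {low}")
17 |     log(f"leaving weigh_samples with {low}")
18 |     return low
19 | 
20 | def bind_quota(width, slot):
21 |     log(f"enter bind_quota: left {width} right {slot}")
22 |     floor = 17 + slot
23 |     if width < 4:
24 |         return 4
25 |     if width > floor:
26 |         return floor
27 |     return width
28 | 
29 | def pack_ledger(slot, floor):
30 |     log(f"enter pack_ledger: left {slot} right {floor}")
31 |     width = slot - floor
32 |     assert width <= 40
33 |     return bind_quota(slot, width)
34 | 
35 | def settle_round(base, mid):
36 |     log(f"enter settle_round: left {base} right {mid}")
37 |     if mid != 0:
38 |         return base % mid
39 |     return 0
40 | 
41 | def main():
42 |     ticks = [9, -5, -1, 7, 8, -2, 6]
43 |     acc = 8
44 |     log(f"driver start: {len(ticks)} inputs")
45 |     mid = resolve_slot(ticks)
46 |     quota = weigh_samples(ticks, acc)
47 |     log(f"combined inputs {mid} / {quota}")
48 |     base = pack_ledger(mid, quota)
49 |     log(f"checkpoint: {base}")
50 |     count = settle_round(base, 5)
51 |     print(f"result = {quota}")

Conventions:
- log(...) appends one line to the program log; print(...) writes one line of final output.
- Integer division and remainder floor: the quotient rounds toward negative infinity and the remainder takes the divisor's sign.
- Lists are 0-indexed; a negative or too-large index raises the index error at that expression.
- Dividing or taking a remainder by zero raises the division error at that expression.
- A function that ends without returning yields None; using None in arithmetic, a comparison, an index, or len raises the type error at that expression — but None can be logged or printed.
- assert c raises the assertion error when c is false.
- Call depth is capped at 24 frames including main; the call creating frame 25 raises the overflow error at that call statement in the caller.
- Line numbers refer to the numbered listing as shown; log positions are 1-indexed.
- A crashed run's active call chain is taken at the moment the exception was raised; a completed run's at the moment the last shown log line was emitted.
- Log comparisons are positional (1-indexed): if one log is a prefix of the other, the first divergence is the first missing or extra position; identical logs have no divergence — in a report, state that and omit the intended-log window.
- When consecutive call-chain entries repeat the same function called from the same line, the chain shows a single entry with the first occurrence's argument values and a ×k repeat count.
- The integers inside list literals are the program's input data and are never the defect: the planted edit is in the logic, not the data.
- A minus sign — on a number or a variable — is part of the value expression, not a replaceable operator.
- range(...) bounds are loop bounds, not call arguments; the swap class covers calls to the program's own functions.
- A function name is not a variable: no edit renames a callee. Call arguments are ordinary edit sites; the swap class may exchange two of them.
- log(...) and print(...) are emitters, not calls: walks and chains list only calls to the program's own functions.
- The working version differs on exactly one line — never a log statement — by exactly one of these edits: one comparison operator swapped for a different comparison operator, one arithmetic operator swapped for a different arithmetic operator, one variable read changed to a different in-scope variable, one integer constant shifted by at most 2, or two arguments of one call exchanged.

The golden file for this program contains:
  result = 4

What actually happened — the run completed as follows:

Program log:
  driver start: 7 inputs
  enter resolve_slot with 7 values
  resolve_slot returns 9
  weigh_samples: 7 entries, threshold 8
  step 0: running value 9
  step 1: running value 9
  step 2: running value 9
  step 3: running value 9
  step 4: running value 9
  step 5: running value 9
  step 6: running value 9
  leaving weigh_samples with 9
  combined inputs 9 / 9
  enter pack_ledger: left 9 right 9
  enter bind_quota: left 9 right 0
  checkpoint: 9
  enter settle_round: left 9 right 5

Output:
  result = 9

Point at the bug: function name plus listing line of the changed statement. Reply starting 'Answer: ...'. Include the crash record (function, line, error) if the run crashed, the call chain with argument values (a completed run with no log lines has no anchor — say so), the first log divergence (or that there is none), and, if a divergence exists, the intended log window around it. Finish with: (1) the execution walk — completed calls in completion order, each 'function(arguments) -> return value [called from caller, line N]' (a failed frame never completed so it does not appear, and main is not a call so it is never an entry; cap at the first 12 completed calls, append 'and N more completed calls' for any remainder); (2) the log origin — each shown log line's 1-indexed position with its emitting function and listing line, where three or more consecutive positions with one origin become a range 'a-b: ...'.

Answer: the defect is in main at line 51.
Key fact: The logs agree in full; only the final output differs.
Call chain: main -> settle_round(9, 5) (called at line 50).
First divergence: none — the logs agree in full.
Execution walk:
  resolve_slot([9, -5, -1, 7, 8, -2, 6]) -> 9  [called from main, line 45]
  weigh_samples([9, -5, -1, 7, 8, -2, 6], 8) -> 9  [called from main, line 46]
  bind_quota(9, 0) -> 9  [called from pack_ledger, line 33]
  pack_ledger(9, 9) -> 9  [called from main, line 48]
  settle_round(9, 5) -> 4  [called from main, line 50]
Log origins:
  1: logged in main at line 44
  2: logged in resolve_slot at line 2
  3: logged in resolve_slot at line 7
  4: logged in weigh_samples at line 11
  5-11: logged in weigh_samples at line 16
  12: logged in weigh_samples at line 17
  13: logged in main at line 47
  14: logged in pack_ledger at line 30
  15: logged in bind_quota at line 21
  16: logged in main at line 49
  17: logged in settle_round at line 36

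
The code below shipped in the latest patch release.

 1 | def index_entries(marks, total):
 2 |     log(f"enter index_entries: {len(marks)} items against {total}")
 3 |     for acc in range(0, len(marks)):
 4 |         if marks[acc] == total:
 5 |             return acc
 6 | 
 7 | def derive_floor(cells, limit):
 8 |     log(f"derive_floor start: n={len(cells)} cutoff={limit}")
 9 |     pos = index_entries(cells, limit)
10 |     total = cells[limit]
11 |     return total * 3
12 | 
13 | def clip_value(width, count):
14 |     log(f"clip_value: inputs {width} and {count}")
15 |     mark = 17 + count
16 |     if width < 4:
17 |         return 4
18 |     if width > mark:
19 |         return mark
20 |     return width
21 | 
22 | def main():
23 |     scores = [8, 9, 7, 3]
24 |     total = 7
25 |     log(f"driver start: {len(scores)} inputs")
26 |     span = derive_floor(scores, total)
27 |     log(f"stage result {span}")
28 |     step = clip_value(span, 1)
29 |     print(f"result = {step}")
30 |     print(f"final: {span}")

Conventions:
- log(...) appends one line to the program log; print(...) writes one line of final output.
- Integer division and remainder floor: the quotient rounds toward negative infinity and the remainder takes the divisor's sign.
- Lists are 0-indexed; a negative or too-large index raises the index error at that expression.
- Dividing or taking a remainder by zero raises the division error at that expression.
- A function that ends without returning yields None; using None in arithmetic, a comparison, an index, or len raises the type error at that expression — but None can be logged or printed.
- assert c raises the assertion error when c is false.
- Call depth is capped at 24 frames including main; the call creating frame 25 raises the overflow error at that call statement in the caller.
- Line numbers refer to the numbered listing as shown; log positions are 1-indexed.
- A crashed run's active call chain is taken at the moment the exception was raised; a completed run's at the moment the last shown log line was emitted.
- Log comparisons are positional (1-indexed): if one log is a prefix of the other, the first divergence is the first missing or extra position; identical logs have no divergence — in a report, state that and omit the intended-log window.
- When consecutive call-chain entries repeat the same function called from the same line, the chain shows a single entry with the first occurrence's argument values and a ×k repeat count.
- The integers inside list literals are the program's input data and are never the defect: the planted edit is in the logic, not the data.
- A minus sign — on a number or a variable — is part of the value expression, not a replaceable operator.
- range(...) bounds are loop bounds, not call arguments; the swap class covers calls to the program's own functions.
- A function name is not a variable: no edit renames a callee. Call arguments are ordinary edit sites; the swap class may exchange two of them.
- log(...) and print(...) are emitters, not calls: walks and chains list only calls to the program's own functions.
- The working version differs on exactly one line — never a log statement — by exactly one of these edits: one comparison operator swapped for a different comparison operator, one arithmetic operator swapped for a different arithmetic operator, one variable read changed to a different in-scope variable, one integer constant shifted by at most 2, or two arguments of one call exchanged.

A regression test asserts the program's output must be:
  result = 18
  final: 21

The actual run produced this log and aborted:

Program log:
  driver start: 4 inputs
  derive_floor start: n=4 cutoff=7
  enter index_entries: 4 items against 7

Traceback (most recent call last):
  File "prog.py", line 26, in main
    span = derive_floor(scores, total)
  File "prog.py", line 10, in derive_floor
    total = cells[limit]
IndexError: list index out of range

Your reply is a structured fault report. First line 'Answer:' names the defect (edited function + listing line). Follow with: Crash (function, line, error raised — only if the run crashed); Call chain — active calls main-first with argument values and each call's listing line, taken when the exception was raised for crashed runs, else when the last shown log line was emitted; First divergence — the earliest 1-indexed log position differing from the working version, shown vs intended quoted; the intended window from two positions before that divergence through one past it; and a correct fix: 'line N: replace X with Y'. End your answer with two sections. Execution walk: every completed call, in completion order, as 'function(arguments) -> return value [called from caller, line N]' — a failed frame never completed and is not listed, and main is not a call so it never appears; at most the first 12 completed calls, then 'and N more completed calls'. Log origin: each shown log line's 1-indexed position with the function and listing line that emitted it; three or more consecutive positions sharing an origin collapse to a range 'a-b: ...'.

Answer: the defect is in derive_floor at line 10.
Key observation: A complete run would log 'stage result 21' next, but this one stopped at 3 lines.
Crash: derive_floor, line 10, IndexError.
Call chain: main -> derive_floor([8, 9, 7, 3], 7) (called at line 26).
First divergence: position 4 (shown log ended at 3 lines; the working version continues: 'stage result 21').
Intended log window:
  2: derive_floor start: n=4 cutoff=7
  3: enter index_entries: 4 items against 7
  4: stage result 21
  5: clip_value: inputs 21 and 1
Execution walk:
  index_entries([8, 9, 7, 3], 7) -> 2  [called from derive_floor, line 9]
Log origins:
  1: logged in main at line 25
  2: logged in derive_floor at line 8
  3: logged in index_entries at line 2
A correct fix: line 10: replace `limit` with `pos`.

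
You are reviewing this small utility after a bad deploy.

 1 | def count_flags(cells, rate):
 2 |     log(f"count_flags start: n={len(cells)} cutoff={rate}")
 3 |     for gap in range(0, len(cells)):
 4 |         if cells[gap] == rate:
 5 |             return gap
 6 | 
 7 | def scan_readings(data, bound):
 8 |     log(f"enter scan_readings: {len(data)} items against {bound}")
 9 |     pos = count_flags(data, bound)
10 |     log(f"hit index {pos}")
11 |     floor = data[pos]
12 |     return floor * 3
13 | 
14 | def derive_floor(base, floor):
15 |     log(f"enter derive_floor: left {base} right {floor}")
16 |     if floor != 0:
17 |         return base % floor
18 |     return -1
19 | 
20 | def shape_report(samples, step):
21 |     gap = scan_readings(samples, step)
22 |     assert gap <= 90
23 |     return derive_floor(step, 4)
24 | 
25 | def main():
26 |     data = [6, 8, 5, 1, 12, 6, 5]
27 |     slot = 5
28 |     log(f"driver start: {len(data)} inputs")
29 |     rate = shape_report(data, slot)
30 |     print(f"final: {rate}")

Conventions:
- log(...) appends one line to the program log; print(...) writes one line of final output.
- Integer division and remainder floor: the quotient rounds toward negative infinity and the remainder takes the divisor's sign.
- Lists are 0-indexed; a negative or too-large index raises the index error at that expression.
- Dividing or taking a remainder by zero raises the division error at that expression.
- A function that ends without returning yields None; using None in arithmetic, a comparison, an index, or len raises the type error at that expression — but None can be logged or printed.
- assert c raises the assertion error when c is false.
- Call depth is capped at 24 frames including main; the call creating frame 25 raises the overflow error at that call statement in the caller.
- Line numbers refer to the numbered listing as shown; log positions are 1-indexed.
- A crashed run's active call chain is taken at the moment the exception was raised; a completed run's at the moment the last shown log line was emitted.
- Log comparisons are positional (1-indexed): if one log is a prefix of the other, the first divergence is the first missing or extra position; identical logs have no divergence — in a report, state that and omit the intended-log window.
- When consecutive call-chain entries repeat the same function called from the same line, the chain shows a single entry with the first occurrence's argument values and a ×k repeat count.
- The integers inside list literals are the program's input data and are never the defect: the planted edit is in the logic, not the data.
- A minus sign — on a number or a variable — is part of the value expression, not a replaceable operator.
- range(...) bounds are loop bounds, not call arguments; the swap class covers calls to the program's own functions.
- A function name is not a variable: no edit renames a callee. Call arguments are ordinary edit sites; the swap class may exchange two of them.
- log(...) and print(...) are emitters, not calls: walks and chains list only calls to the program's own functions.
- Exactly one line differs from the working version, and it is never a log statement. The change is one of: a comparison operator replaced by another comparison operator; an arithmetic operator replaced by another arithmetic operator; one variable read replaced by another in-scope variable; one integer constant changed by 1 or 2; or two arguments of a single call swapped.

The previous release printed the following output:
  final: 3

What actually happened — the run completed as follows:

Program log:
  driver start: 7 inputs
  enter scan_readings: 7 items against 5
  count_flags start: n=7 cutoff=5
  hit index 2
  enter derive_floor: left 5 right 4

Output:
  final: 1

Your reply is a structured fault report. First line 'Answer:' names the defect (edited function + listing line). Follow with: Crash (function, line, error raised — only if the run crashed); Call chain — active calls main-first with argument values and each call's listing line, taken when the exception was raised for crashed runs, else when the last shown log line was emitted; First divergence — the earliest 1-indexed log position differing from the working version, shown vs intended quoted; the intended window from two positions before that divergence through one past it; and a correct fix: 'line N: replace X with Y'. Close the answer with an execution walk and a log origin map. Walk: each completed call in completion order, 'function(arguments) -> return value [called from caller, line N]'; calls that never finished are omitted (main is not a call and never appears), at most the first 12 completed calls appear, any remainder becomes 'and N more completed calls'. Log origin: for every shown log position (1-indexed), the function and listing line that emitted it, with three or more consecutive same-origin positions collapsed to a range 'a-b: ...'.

Answer: the defect is in shape_report at line 23.
The tell: At log position 5 the runs split — shown 'enter derive_floor: left 5 right 4', but the working version logs 'enter derive_floor: left 15 right 4'.
Call chain: main -> shape_report([6, 8, 5, 1, 12, 6, 5], 5) (called at line 29) -> derive_floor(5, 4) (called at line 23).
First divergence: position 5; shown 'enter derive_floor: left 5 right 4' vs intended 'enter derive_floor: left 15 right 4'.
Intended log window:
  3: count_flags start: n=7 cutoff=5
  4: hit index 2
  5: enter derive_floor: left 15 right 4
Execution walk:
  count_flags([6, 8, 5, 1, 12, 6, 5], 5) -> 2  [called from scan_readings, line 9]
  scan_readings([6, 8, 5, 1, 12, 6, 5], 5) -> 15  [called from shape_report, line 21]
  derive_floor(5, 4) -> 1  [called from shape_report, line 23]
  shape_report([6, 8, 5, 1, 12, 6, 5], 5) -> 1  [called from main, line 29]
Origin of each log line:
  1 — main, line 28
  2 — scan_readings, line 8
  3 — count_flags, line 2
  4 — scan_readings, line 10
  5 — derive_floor, line 15
A correct fix: line 23: replace `step` with `gap`.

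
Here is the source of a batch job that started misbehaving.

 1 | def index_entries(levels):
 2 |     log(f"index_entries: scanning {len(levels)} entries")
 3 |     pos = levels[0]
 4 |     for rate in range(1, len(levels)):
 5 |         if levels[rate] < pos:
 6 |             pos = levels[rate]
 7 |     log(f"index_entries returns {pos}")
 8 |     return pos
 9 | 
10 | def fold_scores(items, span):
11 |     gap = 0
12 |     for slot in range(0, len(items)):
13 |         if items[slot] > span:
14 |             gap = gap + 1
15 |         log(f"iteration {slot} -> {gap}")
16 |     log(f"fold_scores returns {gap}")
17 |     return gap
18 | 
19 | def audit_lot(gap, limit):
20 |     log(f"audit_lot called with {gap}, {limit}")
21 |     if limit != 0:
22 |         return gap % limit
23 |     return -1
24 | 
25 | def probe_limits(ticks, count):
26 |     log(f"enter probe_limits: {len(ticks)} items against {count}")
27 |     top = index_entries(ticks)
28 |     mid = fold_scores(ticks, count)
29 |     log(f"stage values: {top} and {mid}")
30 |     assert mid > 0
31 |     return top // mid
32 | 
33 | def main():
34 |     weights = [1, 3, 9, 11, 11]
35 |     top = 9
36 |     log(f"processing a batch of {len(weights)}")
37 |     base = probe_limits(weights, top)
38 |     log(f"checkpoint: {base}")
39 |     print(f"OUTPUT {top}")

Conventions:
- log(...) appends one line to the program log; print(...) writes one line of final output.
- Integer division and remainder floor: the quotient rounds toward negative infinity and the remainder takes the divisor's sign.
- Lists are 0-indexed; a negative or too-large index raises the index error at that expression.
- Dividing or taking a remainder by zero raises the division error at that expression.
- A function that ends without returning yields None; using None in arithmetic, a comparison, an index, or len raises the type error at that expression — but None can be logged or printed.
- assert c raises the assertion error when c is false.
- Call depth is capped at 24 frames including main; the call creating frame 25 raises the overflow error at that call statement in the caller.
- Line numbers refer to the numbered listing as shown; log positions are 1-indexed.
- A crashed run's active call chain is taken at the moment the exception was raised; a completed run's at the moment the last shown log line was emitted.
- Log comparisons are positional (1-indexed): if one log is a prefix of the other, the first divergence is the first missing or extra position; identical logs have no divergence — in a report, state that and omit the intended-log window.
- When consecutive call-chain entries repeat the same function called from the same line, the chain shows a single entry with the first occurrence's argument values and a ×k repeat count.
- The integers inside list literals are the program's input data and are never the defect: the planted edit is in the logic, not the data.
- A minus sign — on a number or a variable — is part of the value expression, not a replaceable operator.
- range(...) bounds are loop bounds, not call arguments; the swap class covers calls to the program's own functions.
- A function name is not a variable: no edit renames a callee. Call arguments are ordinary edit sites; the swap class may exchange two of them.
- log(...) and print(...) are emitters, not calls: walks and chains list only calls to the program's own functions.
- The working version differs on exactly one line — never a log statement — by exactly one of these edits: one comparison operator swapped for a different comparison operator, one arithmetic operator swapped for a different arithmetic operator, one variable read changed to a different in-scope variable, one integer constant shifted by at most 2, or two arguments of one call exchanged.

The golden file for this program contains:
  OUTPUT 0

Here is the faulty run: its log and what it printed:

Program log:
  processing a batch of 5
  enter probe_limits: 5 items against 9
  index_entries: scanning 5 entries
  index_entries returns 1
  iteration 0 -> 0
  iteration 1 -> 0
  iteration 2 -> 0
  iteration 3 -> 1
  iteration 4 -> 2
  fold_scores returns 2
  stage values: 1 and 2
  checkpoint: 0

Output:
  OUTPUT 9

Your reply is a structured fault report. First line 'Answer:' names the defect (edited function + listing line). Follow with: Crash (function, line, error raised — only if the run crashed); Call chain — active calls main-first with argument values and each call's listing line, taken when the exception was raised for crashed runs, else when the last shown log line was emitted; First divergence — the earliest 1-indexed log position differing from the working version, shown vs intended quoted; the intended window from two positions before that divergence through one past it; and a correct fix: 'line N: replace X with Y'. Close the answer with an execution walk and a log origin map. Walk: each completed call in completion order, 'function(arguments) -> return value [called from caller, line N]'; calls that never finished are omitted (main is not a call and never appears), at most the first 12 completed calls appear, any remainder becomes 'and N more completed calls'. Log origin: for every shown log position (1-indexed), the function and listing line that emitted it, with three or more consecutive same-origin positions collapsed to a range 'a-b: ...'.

Answer: the defect is in main at line 39.
Key observation: The two runs log identically and part ways only at the printed values.
Call chain: main.
First divergence: none; the two logs match at every position.
Execution walk:
  index_entries([1, 3, 9, 11, 11]) -> 1  [called from probe_limits, line 27]
  fold_scores([1, 3, 9, 11, 11], 9) -> 2  [called from probe_limits, line 28]
  probe_limits([1, 3, 9, 11, 11], 9) -> 0  [called from main, line 37]
Log origins:
  1: logged in main at line 36
  2: logged in probe_limits at line 26
  3: logged in index_entries at line 2
  4: logged in index_entries at line 7
  5-9: logged in fold_scores at line 15
  10: logged in fold_scores at line 16
  11: logged in probe_limits at line 29
  12: logged in main at line 38
A correct fix: line 39: replace `top` with `base`.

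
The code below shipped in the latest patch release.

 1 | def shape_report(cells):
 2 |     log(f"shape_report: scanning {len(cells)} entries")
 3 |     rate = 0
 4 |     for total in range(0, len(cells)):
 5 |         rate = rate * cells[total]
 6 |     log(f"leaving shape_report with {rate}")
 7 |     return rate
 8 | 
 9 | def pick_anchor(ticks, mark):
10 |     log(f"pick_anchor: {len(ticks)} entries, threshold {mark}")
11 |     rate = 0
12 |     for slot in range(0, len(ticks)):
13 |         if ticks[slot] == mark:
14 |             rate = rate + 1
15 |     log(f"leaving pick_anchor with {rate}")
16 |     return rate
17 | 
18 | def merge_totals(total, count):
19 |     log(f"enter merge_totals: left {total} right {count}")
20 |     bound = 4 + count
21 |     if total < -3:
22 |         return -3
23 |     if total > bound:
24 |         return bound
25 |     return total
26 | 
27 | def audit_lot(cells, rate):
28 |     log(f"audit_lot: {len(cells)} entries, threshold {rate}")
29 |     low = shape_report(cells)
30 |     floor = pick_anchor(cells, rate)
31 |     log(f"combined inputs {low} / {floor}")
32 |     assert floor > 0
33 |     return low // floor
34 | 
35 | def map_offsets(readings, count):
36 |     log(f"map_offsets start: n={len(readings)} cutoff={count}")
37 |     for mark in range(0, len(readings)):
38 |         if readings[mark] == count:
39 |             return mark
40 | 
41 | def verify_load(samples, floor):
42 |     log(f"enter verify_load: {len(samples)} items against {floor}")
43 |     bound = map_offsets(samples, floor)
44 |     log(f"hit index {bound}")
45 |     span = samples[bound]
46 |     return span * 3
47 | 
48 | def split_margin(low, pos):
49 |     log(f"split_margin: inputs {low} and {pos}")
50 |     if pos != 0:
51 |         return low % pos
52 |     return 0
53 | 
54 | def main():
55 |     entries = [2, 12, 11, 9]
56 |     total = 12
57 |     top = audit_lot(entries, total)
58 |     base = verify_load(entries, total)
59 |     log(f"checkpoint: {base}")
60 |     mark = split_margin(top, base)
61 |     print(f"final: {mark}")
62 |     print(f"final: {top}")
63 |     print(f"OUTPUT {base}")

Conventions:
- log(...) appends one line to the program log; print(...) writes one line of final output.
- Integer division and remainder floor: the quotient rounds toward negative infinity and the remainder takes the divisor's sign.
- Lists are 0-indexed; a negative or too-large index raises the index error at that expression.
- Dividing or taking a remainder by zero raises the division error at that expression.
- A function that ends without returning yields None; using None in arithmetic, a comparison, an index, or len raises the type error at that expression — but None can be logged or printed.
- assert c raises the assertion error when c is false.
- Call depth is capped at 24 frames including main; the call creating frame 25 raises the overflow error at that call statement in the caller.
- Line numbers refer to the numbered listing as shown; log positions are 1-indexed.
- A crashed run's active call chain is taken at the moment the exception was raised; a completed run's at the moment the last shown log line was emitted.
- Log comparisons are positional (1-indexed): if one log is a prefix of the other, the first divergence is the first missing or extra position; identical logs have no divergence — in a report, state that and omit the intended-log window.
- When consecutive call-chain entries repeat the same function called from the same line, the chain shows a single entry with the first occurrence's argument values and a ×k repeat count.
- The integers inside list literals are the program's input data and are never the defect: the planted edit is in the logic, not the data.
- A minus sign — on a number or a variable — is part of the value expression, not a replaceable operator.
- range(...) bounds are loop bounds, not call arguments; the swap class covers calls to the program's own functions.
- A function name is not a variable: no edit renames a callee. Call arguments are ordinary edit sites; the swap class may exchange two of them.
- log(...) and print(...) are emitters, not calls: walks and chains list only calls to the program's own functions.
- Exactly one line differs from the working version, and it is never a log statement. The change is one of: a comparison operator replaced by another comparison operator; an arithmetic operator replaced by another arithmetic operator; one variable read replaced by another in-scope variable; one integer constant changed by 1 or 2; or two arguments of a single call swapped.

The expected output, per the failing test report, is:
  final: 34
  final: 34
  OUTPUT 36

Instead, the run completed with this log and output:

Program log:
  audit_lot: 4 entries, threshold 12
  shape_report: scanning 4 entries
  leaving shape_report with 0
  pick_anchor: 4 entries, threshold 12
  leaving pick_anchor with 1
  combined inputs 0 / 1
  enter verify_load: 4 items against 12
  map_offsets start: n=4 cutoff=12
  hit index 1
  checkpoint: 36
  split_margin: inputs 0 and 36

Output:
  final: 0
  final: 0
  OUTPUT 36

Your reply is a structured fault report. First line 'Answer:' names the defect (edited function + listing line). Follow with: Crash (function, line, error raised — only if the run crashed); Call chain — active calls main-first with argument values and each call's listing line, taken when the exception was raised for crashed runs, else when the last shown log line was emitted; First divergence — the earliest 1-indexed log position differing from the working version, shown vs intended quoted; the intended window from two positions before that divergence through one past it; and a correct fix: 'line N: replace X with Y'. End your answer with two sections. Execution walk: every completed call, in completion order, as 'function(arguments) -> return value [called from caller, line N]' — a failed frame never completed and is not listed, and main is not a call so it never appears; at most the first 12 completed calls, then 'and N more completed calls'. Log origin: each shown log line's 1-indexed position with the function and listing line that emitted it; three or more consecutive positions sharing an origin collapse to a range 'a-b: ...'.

Answer: the defect is in shape_report at line 5.
The tell: At log position 3 the runs split — shown 'leaving shape_report with 0', but the working version logs 'leaving shape_report with 34'.
Call chain: main -> split_margin(0, 36) (called at line 60).
First divergence: position 3; shown 'leaving shape_report with 0' vs intended 'leaving shape_report with 34'.
Intended log window:
  1: audit_lot: 4 entries, threshold 12
  2: shape_report: scanning 4 entries
  3: leaving shape_report with 34
  4: pick_anchor: 4 entries, threshold 12
Execution walk:
  shape_report([2, 12, 11, 9]) -> 0  [called from audit_lot, line 29]
  pick_anchor([2, 12, 11, 9], 12) -> 1  [called from audit_lot, line 30]
  audit_lot([2, 12, 11, 9], 12) -> 0  [called from main, line 57]
  map_offsets([2, 12, 11, 9], 12) -> 1  [called from verify_load, line 43]
  verify_load([2, 12, 11, 9], 12) -> 36  [called from main, line 58]
  split_margin(0, 36) -> 0  [called from main, line 60]
Log line origins:
  1: emitted by audit_lot (line 28)
  2: emitted by shape_report (line 2)
  3: emitted by shape_report (line 6)
  4: emitted by pick_anchor (line 10)
  5: emitted by pick_anchor (line 15)
  6: emitted by audit_lot (line 31)
  7: emitted by verify_load (line 42)
  8: emitted by map_offsets (line 36)
  9: emitted by verify_load (line 44)
  10: emitted by main (line 59)
  11: emitted by split_margin (line 49)
A correct fix: line 5: replace `*` with `+`.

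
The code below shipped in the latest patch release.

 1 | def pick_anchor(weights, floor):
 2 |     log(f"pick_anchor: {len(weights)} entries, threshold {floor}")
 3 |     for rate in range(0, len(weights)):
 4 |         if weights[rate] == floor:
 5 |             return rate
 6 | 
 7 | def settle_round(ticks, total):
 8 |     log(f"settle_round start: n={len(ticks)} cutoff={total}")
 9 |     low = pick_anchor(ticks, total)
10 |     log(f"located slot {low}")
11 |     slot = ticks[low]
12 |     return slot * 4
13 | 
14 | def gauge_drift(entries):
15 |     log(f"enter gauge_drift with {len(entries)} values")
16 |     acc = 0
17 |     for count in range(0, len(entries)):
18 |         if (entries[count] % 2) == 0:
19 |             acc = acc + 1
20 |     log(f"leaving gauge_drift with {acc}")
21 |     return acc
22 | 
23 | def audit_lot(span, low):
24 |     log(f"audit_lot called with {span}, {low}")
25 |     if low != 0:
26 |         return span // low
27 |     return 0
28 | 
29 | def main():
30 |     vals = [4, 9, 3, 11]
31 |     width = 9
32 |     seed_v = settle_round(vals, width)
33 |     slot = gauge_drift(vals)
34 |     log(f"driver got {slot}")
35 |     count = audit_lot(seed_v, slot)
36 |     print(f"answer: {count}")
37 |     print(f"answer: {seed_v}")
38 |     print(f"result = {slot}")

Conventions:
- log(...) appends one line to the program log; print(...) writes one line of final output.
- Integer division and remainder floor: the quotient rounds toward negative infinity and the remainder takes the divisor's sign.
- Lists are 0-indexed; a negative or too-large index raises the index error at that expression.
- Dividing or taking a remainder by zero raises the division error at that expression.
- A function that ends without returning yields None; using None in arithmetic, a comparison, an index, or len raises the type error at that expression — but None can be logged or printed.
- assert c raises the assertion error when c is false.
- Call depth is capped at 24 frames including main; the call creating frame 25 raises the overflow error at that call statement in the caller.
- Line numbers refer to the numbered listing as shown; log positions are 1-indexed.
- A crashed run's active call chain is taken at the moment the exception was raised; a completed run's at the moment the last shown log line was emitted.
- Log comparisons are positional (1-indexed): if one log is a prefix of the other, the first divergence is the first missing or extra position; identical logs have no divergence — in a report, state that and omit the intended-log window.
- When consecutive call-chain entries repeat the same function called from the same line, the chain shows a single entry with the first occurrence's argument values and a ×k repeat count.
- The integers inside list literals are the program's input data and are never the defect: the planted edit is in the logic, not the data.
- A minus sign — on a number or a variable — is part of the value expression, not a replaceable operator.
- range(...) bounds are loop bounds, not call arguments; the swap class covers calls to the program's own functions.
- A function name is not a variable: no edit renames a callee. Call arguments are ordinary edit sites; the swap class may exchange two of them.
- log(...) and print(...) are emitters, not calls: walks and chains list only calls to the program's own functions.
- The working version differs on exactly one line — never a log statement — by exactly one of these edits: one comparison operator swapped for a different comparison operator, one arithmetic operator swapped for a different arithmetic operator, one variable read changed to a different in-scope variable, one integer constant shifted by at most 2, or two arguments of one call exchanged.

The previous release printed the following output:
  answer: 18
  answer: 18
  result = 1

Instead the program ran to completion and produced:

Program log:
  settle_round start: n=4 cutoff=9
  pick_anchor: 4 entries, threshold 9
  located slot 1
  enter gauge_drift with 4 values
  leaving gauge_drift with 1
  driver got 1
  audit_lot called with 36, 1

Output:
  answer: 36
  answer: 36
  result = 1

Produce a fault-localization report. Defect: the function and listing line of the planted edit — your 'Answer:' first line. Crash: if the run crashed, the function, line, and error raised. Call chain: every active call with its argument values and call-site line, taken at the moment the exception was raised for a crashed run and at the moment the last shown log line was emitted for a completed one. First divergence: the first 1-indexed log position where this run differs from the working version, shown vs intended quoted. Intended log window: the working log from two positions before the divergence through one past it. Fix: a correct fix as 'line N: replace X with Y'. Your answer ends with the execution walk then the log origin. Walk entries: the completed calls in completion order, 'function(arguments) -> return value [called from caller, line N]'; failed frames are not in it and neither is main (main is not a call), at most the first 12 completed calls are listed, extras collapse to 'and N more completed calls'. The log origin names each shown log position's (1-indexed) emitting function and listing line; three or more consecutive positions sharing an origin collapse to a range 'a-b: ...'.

Answer: the defect is in settle_round at line 12.
Key fact: At log position 7 the runs split — shown 'audit_lot called with 36, 1', but the working version logs 'audit_lot called with 18, 1'.
Call chain: main -> audit_lot(36, 1) (called at line 35).
First divergence: position 7 — the shown line 'audit_lot called with 36, 1' should read 'audit_lot called with 18, 1'.
Intended log window:
  5: leaving gauge_drift with 1
  6: driver got 1
  7: audit_lot called with 18, 1
Execution walk:
  pick_anchor([4, 9, 3, 11], 9) -> 1  [called from settle_round, line 9]
  settle_round([4, 9, 3, 11], 9) -> 36  [called from main, line 32]
  gauge_drift([4, 9, 3, 11]) -> 1  [called from main, line 33]
  audit_lot(36, 1) -> 36  [called from main, line 35]
Log origin:
  1: emitted by settle_round (line 8)
  2: emitted by pick_anchor (line 2)
  3: emitted by settle_round (line 10)
  4: emitted by gauge_drift (line 15)
  5: emitted by gauge_drift (line 20)
  6: emitted by main (line 34)
  7: emitted by audit_lot (line 24)
A correct fix: line 12: replace `4` with `2`.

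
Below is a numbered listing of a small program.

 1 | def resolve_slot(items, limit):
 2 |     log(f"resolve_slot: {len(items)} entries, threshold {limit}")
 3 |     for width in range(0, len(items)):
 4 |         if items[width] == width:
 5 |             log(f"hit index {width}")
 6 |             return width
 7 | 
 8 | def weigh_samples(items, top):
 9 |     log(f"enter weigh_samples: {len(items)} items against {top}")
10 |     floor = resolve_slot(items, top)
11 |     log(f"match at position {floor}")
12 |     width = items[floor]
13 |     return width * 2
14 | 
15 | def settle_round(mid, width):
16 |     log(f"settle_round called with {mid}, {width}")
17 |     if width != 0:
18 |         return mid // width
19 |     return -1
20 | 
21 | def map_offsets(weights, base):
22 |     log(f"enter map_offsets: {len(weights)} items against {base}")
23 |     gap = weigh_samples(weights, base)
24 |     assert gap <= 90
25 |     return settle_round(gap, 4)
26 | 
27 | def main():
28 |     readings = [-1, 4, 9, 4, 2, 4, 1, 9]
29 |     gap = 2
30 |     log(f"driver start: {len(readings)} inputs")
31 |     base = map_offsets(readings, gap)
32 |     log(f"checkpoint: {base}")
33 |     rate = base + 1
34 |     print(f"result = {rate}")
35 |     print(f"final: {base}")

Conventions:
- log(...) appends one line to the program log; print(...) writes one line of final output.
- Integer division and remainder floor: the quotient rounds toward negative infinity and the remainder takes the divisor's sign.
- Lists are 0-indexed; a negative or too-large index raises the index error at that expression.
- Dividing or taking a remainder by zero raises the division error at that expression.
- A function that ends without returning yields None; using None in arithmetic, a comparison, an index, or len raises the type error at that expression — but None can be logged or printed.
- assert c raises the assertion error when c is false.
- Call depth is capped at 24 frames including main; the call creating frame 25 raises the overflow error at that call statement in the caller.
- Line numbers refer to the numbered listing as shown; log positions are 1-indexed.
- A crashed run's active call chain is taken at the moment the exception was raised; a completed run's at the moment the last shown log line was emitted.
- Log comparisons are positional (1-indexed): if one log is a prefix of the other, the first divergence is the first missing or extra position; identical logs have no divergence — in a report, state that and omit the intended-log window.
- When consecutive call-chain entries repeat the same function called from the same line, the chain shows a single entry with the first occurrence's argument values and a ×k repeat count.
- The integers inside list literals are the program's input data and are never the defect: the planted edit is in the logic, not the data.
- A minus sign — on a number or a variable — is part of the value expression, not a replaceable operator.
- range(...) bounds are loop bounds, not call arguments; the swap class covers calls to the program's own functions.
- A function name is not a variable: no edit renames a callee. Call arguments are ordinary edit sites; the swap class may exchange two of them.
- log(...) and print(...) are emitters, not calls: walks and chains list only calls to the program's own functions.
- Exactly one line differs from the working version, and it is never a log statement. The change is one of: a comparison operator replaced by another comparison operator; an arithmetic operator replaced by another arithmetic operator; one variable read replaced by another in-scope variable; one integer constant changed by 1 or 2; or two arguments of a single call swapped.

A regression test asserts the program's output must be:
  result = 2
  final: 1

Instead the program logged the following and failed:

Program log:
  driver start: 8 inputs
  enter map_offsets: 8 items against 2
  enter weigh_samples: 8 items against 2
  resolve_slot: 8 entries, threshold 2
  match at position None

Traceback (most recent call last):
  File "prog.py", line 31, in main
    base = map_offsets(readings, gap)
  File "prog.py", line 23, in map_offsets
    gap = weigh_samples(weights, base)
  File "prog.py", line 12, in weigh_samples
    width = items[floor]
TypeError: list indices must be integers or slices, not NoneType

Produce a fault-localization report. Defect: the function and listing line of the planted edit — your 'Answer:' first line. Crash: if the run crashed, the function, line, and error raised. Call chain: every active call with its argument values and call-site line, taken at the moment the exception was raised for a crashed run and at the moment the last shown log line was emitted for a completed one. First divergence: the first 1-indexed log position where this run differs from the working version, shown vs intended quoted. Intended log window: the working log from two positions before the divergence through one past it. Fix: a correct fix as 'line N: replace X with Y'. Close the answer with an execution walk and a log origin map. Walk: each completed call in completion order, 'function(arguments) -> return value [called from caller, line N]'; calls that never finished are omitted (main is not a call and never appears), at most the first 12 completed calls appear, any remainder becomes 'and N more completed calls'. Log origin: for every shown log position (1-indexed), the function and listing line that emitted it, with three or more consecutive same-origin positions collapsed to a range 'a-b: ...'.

Answer: the defect is in resolve_slot at line 4.
The tell: At log position 5 the runs split — shown 'match at position None', but the working version logs 'hit index 4'.
Crash: weigh_samples, line 12, TypeError.
Call chain: main -> map_offsets([-1, 4, 9, 4, 2, 4, 1, 9], 2) (called at line 31) -> weigh_samples([-1, 4, 9, 4, 2, 4, 1, 9], 2) (called at line 23).
First divergence: position 5 — shown 'match at position None', intended 'hit index 4'.
Intended log window:
  3: enter weigh_samples: 8 items against 2
  4: resolve_slot: 8 entries, threshold 2
  5: hit index 4
  6: match at position 4
Execution walk:
  resolve_slot([-1, 4, 9, 4, 2, 4, 1, 9], 2) -> None  [called from weigh_samples, line 10]
Log line origins:
  1: emitted by main (line 30)
  2: emitted by map_offsets (line 22)
  3: emitted by weigh_samples (line 9)
  4: emitted by resolve_slot (line 2)
  5: emitted by weigh_samples (line 11)
A correct fix: line 4: replace `items[width] == width` with `items[width] == limit`.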